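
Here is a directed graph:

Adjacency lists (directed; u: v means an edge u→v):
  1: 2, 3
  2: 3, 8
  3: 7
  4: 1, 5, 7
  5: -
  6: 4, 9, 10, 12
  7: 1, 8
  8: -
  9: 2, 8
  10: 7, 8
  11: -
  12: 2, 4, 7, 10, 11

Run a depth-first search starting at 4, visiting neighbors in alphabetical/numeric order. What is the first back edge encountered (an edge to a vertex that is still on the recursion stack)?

7->1

DFS from 4 (visiting neighbors in alphabetical/numeric order); mark gray on enter, black on exit:
4 gray
  1 gray
    2 gray
      3 gray
        7 gray
          7→1: 1 is gray → back edge
First back edge: 7 → 1.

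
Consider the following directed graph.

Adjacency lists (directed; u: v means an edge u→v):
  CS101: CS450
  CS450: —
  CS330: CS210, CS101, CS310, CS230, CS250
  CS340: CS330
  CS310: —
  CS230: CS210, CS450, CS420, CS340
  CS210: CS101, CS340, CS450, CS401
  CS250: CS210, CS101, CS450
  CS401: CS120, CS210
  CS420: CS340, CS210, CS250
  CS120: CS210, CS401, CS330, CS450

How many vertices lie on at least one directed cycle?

8

A vertex is on a directed cycle iff it belongs to a strongly connected component of size ≥ 2 (or has a self-loop).
The vertices on cycles are {CS120, CS210, CS230, CS250, CS330, CS340, CS401, CS420} — 8 in total.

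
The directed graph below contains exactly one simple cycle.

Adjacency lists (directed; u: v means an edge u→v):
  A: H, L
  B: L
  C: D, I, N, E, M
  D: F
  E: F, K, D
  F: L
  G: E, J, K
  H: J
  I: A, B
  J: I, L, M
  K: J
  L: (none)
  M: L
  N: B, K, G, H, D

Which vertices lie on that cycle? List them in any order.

A, H, I, J

DFS with gray/black marking from I:
I gray
  A gray
    H gray
      J gray
        J→I: I is gray → back edge
Back edge closes the cycle I → A → H → J → I; its vertices are {A, H, I, J}.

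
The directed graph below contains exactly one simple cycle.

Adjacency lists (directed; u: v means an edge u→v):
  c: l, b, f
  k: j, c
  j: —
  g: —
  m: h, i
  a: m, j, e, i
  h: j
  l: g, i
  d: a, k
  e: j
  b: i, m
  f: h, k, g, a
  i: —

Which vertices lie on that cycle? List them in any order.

c, f, k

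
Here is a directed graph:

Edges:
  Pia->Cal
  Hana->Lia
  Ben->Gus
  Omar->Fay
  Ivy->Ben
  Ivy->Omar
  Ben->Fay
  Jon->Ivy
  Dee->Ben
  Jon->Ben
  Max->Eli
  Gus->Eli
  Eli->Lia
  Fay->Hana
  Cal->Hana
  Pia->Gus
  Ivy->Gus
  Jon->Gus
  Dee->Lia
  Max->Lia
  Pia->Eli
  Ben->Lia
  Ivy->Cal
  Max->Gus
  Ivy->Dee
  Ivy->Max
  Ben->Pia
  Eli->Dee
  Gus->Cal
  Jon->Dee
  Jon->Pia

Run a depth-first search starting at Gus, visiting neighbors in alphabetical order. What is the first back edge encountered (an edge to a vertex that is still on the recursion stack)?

DFS from Gus (visiting neighbors in alphabetical order); mark gray on enter, black on exit:
Gus gray
  Cal gray
    Hana gray
      Lia gray
      Lia black
    Hana black
  Cal black
  Eli gray
    Dee gray
      Ben gray
        Fay gray
          Fay→Hana: Hana black — skip
        Fay black
        Ben→Gus: Gus is gray → back edge
First back edge: Ben → Gus.

Ben->Gus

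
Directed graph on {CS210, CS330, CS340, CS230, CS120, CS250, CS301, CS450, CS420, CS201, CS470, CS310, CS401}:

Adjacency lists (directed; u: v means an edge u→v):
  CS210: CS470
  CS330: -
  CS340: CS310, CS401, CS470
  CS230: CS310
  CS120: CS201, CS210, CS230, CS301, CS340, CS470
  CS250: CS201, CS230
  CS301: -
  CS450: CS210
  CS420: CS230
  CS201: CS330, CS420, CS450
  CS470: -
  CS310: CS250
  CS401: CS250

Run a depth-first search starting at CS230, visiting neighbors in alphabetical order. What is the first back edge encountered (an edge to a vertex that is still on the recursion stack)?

CS420->CS230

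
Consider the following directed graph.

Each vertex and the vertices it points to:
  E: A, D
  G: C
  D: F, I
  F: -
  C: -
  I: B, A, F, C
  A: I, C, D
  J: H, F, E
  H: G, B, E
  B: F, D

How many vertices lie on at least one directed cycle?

4

A vertex is on a directed cycle iff it belongs to a strongly connected component of size ≥ 2 (or has a self-loop).
The vertices on cycles are {A, B, D, I} — 4 in total.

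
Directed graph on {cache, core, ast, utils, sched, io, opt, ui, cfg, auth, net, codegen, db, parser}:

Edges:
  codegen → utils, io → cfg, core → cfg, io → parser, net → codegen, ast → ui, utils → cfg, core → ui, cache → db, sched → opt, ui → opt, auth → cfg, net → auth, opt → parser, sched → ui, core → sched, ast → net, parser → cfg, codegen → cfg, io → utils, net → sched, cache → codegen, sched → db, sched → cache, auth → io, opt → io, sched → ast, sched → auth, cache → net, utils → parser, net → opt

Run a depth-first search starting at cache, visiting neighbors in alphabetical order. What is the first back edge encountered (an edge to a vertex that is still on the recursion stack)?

DFS from cache (visiting neighbors in alphabetical order); mark gray on enter, black on exit:
cache gray
  codegen gray
    cfg gray
    cfg black
    utils gray
      utils→cfg: cfg black — skip
      parser gray
        parser→cfg: cfg black — skip
      parser black
    utils black
  codegen black
  db gray
  db black
  net gray
    auth gray
      auth→cfg: cfg black — skip
      io gray
        io→cfg: cfg black — skip
        io→parser: parser black — skip
        io→utils: utils black — skip
      io black
    auth black
    net→codegen: codegen black — skip
    opt gray
      opt→io: io black — skip
      opt→parser: parser black — skip
    opt black
    sched gray
      ast gray
        ast→net: net is gray → back edge
First back edge: ast → net.

ast->net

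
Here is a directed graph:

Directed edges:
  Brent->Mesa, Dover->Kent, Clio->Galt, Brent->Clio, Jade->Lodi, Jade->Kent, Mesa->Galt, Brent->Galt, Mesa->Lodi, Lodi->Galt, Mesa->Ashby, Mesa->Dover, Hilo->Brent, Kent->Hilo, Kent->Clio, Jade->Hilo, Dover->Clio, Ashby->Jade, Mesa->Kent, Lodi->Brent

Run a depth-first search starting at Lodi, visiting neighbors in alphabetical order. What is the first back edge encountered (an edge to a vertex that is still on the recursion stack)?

DFS from Lodi (visiting neighbors in alphabetical order); mark gray on enter, black on exit:
Lodi gray
  Brent gray
    Clio gray
      Galt gray
      Galt black
    Clio black
    Brent→Galt: Galt black — skip
    Mesa gray
      Ashby gray
        Jade gray
          Hilo gray
            Hilo→Brent: Brent is gray → back edge
First back edge: Hilo → Brent.

Hilo→Brent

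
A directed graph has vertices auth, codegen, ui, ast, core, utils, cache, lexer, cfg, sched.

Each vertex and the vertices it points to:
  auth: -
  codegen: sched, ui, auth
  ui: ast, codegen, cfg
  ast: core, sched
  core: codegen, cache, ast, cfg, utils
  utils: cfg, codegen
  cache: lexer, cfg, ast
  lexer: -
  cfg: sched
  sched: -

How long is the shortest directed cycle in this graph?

For each vertex v, BFS finds the shortest path from v back to v.
The shortest such closed walk is core → ast → core, length 2.

2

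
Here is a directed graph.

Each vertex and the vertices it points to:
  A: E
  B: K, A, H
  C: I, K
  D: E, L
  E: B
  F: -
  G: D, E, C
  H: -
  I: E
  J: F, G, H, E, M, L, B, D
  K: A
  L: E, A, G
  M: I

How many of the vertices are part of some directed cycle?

7

A vertex is on a directed cycle iff it belongs to a strongly connected component of size ≥ 2 (or has a self-loop).
The vertices on cycles are {A, B, D, E, G, K, L} — 7 in total.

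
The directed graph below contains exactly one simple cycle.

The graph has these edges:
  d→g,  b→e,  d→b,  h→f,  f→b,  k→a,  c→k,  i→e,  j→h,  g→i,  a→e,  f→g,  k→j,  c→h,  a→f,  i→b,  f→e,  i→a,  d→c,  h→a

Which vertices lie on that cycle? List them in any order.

DFS with gray/black marking from g:
g gray
  i gray
    a gray
      e gray
      e black
      f gray
        f→g: g is gray → back edge
Back edge closes the cycle g → i → a → f → g; its vertices are {a, f, g, i}.

a, f, g, i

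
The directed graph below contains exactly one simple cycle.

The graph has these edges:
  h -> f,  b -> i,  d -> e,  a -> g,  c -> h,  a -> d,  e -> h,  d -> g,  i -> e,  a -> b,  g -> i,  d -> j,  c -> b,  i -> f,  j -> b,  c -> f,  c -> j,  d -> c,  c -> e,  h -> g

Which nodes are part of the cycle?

DFS with gray/black marking from e:
e gray
  h gray
    g gray
      i gray
        i→e: e is gray → back edge
Back edge closes the cycle e → h → g → i → e; its vertices are {e, g, h, i}.

e, g, h, i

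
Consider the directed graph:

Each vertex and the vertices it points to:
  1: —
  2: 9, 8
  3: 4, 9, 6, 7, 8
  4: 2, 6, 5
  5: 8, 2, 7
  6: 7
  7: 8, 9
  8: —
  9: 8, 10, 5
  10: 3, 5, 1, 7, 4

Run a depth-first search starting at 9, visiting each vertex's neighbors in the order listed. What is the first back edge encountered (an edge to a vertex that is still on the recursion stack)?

DFS from 9 (visiting each vertex's neighbors in the order listed); mark gray on enter, black on exit:
9 gray
  8 gray
  8 black
  10 gray
    3 gray
      4 gray
        2 gray
          2→9: 9 is gray → back edge
First back edge: 2 → 9.

2→9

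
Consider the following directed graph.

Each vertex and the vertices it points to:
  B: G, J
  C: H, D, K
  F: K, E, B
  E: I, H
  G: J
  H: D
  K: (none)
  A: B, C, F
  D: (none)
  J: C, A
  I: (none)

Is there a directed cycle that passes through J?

Yes

J is on a cycle iff J can reach itself via ≥1 edge.
J → A → B → J — yes.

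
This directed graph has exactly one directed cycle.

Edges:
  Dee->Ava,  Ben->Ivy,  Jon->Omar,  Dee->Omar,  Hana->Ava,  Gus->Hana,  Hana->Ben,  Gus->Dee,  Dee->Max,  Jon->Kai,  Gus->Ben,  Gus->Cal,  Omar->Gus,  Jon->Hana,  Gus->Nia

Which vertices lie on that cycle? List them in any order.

DFS with gray/black marking from Omar:
Omar gray
  Gus gray
    Nia gray
    Nia black
    Cal gray
    Cal black
    Dee gray
      Max gray
      Max black
      Dee→Omar: Omar is gray → back edge
Back edge closes the cycle Omar → Gus → Dee → Omar; its vertices are {Dee, Gus, Omar}.

Dee, Gus, Omar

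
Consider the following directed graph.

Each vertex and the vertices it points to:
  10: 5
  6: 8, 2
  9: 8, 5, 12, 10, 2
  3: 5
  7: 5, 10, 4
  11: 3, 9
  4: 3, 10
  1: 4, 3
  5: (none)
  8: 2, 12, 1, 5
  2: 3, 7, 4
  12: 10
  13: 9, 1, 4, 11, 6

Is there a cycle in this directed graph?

DFS with white/gray/black marking, starting from 8:
8 gray
  2 gray
    3 gray
      5 gray
      5 black
    3 black
    7 gray
      7→5: 5 black — skip
      10 gray
        10→5: 5 black — skip
      10 black
      4 gray
        4→3: 3 black — skip
        4→10: 10 black — skip
      4 black
    7 black
    2→4: 4 black — skip
  2 black
  12 gray
    12→10: 10 black — skip
  12 black
  1 gray
    1→4: 4 black — skip
    1→3: 3 black — skip
  1 black
  8→5: 5 black — skip
8 black
6 gray
  6→8: 8 black — skip
  6→2: 2 black — skip
6 black
9 gray
  9→8: 8 black — skip
  9→5: 5 black — skip
  9→12: 12 black — skip
  9→10: 10 black — skip
  9→2: 2 black — skip
9 black
11 gray
  11→3: 3 black — skip
  11→9: 9 black — skip
11 black
13 gray
  13→9: 9 black — skip
  13→1: 1 black — skip
  13→4: 4 black — skip
  13→11: 11 black — skip
  13→6: 6 black — skip
13 black
Every edge goes to a white or black vertex — no back edge, so the graph is acyclic.

No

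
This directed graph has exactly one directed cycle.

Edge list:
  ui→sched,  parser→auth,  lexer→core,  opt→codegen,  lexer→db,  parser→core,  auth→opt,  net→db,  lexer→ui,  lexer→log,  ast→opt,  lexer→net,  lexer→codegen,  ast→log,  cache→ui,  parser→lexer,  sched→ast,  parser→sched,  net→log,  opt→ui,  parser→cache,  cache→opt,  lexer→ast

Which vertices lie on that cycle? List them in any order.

DFS with gray/black marking from ast:
ast gray
  opt gray
    codegen gray
    codegen black
    ui gray
      sched gray
        sched→ast: ast is gray → back edge
Back edge closes the cycle ast → opt → ui → sched → ast; its vertices are {ui, ast, opt, sched}.

ui, ast, opt, sched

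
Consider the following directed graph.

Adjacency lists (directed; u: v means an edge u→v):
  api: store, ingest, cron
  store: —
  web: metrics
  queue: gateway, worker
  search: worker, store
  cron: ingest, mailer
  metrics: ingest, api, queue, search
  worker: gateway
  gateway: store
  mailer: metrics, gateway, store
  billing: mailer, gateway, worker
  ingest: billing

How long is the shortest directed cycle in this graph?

4

For each vertex v, BFS finds the shortest path from v back to v.
The shortest such closed walk is metrics → api → cron → mailer → metrics, length 4.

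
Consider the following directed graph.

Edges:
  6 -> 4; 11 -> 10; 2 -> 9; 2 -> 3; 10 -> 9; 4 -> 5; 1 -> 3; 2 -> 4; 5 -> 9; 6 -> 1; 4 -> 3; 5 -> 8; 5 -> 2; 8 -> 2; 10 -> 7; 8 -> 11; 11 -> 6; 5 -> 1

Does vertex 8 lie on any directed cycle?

Yes

8 is on a cycle iff 8 can reach itself via ≥1 edge.
8 → 2 → 4 → 5 → 8 — yes.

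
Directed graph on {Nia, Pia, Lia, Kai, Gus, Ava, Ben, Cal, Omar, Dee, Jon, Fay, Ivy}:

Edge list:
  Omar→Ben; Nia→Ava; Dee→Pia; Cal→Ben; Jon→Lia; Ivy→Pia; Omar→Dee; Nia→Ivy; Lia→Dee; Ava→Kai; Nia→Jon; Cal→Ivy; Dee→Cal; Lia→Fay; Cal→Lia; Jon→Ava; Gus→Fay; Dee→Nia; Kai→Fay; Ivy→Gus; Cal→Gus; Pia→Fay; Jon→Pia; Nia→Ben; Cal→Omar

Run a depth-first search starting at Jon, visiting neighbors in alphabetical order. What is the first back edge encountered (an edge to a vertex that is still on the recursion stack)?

Cal->Lia

DFS from Jon (visiting neighbors in alphabetical order); mark gray on enter, black on exit:
Jon gray
  Ava gray
    Kai gray
      Fay gray
      Fay black
    Kai black
  Ava black
  Lia gray
    Dee gray
      Cal gray
        Ben gray
        Ben black
        Gus gray
          Gus→Fay: Fay black — skip
        Gus black
        Ivy gray
          Ivy→Gus: Gus black — skip
          Pia gray
            Pia→Fay: Fay black — skip
          Pia black
        Ivy black
        Cal→Lia: Lia is gray → back edge
First back edge: Cal → Lia.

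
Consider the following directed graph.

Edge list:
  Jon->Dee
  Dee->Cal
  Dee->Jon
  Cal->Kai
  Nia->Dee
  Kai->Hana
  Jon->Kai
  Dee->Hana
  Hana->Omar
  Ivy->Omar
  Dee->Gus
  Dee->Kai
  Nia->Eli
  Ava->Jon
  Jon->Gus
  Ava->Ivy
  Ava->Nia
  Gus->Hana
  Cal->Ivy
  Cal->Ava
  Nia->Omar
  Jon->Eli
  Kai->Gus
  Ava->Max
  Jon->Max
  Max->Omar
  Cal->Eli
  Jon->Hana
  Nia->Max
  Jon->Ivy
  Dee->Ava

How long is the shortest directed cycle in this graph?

2

For each vertex v, BFS finds the shortest path from v back to v.
The shortest such closed walk is Jon → Dee → Jon, length 2.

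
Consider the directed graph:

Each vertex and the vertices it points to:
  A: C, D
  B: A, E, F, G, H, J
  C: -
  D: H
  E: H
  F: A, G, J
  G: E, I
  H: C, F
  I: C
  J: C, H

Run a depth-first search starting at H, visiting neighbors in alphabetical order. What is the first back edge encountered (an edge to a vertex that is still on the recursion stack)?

DFS from H (visiting neighbors in alphabetical order); mark gray on enter, black on exit:
H gray
  C gray
  C black
  F gray
    A gray
      A→C: C black — skip
      D gray
        D→H: H is gray → back edge
First back edge: D → H.

D→H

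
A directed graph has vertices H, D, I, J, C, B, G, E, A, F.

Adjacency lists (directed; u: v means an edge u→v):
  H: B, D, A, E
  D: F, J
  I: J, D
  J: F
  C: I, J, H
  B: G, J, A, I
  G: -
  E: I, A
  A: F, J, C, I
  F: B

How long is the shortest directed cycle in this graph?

3

For each vertex v, BFS finds the shortest path from v back to v.
The shortest such closed walk is H → A → C → H, length 3.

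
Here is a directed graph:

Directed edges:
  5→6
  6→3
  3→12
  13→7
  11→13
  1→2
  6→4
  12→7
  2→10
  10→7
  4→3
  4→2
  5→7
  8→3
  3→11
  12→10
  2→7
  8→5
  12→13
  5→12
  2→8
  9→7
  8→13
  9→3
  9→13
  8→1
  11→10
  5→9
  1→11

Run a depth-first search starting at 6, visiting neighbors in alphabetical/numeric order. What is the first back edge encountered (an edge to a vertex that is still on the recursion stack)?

DFS from 6 (visiting neighbors in alphabetical/numeric order); mark gray on enter, black on exit:
6 gray
  3 gray
    11 gray
      10 gray
        7 gray
        7 black
      10 black
      13 gray
        13→7: 7 black — skip
      13 black
    11 black
    12 gray
      12→7: 7 black — skip
      12→10: 10 black — skip
      12→13: 13 black — skip
    12 black
  3 black
  4 gray
    2 gray
      2→7: 7 black — skip
      8 gray
        1 gray
          1→2: 2 is gray → back edge
First back edge: 1 → 2.

1→2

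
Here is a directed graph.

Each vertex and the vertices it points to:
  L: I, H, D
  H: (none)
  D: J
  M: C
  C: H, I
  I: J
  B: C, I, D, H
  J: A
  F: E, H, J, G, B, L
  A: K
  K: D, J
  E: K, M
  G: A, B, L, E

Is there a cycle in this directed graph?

DFS with white/gray/black marking, starting from B:
B gray
  C gray
    H gray
    H black
    I gray
      J gray
        A gray
          K gray
            D gray
              D→J: J is gray → back edge
Back edge found, so a cycle exists: J → A → K → D → J.

Yes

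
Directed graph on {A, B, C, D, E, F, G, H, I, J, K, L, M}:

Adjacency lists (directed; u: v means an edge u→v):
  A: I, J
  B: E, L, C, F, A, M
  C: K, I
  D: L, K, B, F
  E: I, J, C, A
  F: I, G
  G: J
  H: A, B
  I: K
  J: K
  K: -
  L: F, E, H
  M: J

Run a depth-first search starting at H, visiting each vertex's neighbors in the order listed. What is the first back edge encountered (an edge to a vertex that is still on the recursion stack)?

L->H

DFS from H (visiting each vertex's neighbors in the order listed); mark gray on enter, black on exit:
H gray
  A gray
    I gray
      K gray
      K black
    I black
    J gray
      J→K: K black — skip
    J black
  A black
  B gray
    E gray
      E→I: I black — skip
      E→J: J black — skip
      C gray
        C→K: K black — skip
        C→I: I black — skip
      C black
      E→A: A black — skip
    E black
    L gray
      F gray
        F→I: I black — skip
        G gray
          G→J: J black — skip
        G black
      F black
      L→E: E black — skip
      L→H: H is gray → back edge
First back edge: L → H.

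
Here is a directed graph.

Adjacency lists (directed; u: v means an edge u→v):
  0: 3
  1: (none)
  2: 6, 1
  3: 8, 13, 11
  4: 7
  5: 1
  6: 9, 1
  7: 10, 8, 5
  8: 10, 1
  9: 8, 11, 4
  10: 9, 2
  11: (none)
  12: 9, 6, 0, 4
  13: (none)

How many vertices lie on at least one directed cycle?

7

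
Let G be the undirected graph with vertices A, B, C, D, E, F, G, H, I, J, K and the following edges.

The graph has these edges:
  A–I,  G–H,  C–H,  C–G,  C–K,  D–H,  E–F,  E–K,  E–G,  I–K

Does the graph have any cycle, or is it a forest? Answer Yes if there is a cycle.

Yes

DFS, tracking each vertex's parent; an edge to a visited non-parent vertex closes a cycle.
Start from C:
visit C (parent –)
  visit H (parent C)
    H–C: parent, skip
    visit D (parent H)
      D–H: parent, skip
    visit G (parent H)
      G–C: C visited and ≠ parent → cycle
Cycle: C – H – G – C.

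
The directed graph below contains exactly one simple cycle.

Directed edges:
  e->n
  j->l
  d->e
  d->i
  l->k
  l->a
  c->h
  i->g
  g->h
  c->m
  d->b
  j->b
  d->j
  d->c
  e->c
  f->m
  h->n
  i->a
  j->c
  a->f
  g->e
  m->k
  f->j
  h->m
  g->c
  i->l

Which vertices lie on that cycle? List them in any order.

a, f, j, l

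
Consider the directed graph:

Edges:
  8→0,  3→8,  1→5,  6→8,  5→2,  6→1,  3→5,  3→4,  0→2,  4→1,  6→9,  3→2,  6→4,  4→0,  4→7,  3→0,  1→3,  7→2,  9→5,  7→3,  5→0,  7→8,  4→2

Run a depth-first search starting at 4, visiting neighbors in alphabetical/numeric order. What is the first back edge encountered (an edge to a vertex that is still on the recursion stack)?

3->4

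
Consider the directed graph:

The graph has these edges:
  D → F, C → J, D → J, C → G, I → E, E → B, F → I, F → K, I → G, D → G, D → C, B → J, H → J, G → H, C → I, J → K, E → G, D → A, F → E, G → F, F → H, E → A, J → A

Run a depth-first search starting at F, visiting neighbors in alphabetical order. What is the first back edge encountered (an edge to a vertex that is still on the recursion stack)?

DFS from F (visiting neighbors in alphabetical order); mark gray on enter, black on exit:
F gray
  E gray
    A gray
    A black
    B gray
      J gray
        J→A: A black — skip
        K gray
        K black
      J black
    B black
    G gray
      G→F: F is gray → back edge
First back edge: G → F.

G→F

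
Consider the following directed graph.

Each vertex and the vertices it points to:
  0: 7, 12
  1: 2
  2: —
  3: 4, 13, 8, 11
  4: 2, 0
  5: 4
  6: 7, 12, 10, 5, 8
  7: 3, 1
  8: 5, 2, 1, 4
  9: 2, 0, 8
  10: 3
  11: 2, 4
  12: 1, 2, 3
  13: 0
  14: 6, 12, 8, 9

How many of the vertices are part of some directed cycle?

A vertex is on a directed cycle iff it belongs to a strongly connected component of size ≥ 2 (or has a self-loop).
The vertices on cycles are {0, 3, 4, 5, 7, 8, 11, 12, 13} — 9 in total.

9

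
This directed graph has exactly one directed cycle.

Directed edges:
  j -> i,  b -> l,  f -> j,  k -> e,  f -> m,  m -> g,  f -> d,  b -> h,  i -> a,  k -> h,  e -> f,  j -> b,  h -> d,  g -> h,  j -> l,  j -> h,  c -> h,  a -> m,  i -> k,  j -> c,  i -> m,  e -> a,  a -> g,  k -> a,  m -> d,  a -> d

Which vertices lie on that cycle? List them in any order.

DFS with gray/black marking from j:
j gray
  i gray
    k gray
      e gray
        f gray
          m gray
            d gray
            d black
            g gray
              h gray
                h→d: d black — skip
              h black
            g black
          m black
          f→j: j is gray → back edge
Back edge closes the cycle j → i → k → e → f → j; its vertices are {e, f, i, j, k}.

e, f, i, j, k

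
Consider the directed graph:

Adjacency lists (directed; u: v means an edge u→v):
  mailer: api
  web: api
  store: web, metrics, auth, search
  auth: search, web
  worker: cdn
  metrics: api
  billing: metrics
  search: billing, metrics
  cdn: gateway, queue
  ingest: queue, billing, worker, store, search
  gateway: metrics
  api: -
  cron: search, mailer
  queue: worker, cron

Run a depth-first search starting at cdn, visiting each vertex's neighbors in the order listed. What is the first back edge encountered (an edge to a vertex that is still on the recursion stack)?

worker→cdn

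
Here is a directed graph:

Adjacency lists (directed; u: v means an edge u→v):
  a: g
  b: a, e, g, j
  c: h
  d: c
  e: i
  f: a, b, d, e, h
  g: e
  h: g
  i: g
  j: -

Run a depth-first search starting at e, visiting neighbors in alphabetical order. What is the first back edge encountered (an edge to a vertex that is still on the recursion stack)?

g->e

DFS from e (visiting neighbors in alphabetical order); mark gray on enter, black on exit:
e gray
  i gray
    g gray
      g→e: e is gray → back edge
First back edge: g → e.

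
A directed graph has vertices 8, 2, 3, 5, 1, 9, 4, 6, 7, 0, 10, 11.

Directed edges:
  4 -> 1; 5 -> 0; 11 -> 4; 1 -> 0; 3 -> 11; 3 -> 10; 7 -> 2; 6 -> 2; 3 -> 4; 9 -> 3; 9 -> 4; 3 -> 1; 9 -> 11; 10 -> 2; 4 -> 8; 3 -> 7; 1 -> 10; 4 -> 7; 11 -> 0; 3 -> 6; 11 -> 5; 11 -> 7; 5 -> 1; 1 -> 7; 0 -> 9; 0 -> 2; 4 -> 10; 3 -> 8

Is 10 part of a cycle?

No

10 lies on a cycle iff there is a path from 10 back to itself.
Exploring from 10, it never reaches itself; equivalently, its strongly connected component is a singleton.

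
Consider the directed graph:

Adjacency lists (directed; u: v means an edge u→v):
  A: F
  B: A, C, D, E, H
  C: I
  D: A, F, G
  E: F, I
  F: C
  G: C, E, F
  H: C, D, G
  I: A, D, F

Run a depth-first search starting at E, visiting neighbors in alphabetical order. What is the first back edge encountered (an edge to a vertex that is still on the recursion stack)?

DFS from E (visiting neighbors in alphabetical order); mark gray on enter, black on exit:
E gray
  F gray
    C gray
      I gray
        A gray
          A→F: F is gray → back edge
First back edge: A → F.

A->F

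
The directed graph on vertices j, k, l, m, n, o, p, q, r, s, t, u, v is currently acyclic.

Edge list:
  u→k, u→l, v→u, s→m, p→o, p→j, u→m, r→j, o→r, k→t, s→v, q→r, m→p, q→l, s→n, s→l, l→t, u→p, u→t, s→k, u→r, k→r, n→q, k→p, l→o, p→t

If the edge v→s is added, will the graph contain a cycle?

Adding v→s creates a cycle iff s can already reach v.
Path from s: s → v.
So s → … → v → s is a cycle.

Yes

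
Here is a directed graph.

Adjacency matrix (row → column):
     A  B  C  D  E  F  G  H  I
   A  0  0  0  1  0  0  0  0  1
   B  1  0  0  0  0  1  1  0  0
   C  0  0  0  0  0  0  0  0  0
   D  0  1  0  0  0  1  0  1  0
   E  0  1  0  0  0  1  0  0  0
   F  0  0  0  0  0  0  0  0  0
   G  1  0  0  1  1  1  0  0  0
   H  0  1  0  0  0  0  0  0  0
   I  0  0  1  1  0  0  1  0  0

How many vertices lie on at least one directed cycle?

A vertex is on a directed cycle iff it belongs to a strongly connected component of size ≥ 2 (or has a self-loop).
The vertices on cycles are {A, B, D, E, G, H, I} — 7 in total.

7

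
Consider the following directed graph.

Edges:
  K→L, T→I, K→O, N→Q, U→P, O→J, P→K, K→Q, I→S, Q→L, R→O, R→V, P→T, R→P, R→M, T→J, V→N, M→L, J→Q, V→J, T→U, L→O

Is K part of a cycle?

No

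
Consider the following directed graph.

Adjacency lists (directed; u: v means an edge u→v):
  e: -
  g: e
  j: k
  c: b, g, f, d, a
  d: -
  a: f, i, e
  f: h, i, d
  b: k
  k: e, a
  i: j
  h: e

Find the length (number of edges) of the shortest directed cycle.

4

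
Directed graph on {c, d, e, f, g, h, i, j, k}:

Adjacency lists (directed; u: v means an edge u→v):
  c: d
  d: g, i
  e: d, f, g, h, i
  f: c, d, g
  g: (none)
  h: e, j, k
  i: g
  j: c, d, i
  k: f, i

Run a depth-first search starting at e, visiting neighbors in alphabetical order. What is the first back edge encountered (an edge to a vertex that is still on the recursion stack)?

h→e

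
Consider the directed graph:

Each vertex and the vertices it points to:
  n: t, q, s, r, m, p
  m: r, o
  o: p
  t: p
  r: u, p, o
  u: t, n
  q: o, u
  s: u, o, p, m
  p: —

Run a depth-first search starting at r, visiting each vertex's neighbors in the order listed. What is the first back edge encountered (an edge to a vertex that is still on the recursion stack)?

q->u

DFS from r (visiting each vertex's neighbors in the order listed); mark gray on enter, black on exit:
r gray
  u gray
    t gray
      p gray
      p black
    t black
    n gray
      n→t: t black — skip
      q gray
        o gray
          o→p: p black — skip
        o black
        q→u: u is gray → back edge
First back edge: q → u.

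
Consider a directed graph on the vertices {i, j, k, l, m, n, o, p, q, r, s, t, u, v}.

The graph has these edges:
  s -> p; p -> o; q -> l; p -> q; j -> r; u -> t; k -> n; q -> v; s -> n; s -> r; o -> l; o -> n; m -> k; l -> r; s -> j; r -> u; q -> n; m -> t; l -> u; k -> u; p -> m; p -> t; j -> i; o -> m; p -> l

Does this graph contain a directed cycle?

DFS with white/gray/black marking, starting from j:
j gray
  r gray
    u gray
      t gray
      t black
    u black
  r black
  i gray
  i black
j black
k gray
  n gray
  n black
  k→u: u black — skip
k black
l gray
  l→r: r black — skip
  l→u: u black — skip
l black
m gray
  m→t: t black — skip
  m→k: k black — skip
m black
o gray
  o→m: m black — skip
  o→n: n black — skip
  o→l: l black — skip
o black
p gray
  p→l: l black — skip
  p→t: t black — skip
  q gray
    v gray
    v black
    q→l: l black — skip
    q→n: n black — skip
  q black
  p→o: o black — skip
  p→m: m black — skip
p black
s gray
  s→p: p black — skip
  s→n: n black — skip
  s→j: j black — skip
  s→r: r black — skip
s black
Every edge goes to a white or black vertex — no back edge, so the graph is acyclic.

No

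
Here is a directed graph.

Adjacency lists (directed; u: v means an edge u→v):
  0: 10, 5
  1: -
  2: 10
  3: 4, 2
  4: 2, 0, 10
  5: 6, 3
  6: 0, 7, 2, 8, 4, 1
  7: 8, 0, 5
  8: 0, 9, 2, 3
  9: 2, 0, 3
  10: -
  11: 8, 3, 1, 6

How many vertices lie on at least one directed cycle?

A vertex is on a directed cycle iff it belongs to a strongly connected component of size ≥ 2 (or has a self-loop).
The vertices on cycles are {0, 3, 4, 5, 6, 7, 8, 9} — 8 in total.

8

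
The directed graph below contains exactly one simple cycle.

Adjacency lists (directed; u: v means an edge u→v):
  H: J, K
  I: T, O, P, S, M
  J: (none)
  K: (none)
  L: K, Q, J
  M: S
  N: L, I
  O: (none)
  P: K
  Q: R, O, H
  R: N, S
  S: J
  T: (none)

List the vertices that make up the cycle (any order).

DFS with gray/black marking from N:
N gray
  L gray
    K gray
    K black
    Q gray
      R gray
        R→N: N is gray → back edge
Back edge closes the cycle N → L → Q → R → N; its vertices are {L, N, Q, R}.

L, N, Q, R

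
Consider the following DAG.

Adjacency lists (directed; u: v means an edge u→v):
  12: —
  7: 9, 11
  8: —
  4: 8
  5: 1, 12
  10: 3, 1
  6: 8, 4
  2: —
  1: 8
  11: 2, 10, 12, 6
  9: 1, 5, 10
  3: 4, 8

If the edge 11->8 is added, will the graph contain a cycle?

Adding 11→8 creates a cycle iff 8 can already reach 11.
Explore from 8: no path reaches 11. The graph stays acyclic.

No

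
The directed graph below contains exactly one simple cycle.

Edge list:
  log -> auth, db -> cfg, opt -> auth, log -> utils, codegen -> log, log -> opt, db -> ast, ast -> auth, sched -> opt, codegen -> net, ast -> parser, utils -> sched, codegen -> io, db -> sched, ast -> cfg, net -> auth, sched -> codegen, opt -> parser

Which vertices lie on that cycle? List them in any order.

DFS with gray/black marking from sched:
sched gray
  codegen gray
    io gray
    io black
    log gray
      opt gray
        auth gray
        auth black
        parser gray
        parser black
      opt black
      utils gray
        utils→sched: sched is gray → back edge
Back edge closes the cycle sched → codegen → log → utils → sched; its vertices are {log, sched, utils, codegen}.

log, sched, utils, codegen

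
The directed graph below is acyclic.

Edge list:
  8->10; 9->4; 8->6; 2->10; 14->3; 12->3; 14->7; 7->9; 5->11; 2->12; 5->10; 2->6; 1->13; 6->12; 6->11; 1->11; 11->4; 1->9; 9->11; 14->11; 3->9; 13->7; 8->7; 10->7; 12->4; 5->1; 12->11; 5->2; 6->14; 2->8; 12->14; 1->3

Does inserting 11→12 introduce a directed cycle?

Yes

Adding 11→12 creates a cycle iff 12 can already reach 11.
Path from 12: 12 → 11.
So 12 → … → 11 → 12 is a cycle.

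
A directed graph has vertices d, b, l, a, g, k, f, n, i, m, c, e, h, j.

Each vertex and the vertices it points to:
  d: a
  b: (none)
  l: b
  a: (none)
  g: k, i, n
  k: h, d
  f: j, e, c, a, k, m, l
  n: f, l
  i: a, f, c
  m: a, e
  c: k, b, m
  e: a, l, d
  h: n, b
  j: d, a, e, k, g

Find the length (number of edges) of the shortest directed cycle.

For each vertex v, BFS finds the shortest path from v back to v.
The shortest such closed walk is i → f → j → g → i, length 4.

4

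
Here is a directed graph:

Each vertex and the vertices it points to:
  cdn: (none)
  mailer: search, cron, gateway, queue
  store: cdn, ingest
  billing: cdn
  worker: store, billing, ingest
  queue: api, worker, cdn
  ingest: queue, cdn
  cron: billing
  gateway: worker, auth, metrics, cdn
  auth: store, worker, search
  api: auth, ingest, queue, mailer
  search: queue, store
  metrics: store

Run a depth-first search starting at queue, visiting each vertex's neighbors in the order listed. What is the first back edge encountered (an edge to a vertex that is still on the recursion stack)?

DFS from queue (visiting each vertex's neighbors in the order listed); mark gray on enter, black on exit:
queue gray
  api gray
    auth gray
      store gray
        cdn gray
        cdn black
        ingest gray
          ingest→queue: queue is gray → back edge
First back edge: ingest → queue.

ingest→queue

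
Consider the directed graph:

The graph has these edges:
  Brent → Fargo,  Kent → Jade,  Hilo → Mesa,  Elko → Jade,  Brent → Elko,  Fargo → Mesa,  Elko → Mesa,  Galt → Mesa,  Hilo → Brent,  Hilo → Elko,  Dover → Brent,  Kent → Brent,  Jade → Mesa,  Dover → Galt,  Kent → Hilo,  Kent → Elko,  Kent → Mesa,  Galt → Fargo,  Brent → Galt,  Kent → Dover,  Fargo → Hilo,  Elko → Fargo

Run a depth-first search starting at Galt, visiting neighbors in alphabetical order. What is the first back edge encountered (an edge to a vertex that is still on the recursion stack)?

Elko->Fargo

DFS from Galt (visiting neighbors in alphabetical order); mark gray on enter, black on exit:
Galt gray
  Fargo gray
    Hilo gray
      Brent gray
        Elko gray
          Elko→Fargo: Fargo is gray → back edge
First back edge: Elko → Fargo.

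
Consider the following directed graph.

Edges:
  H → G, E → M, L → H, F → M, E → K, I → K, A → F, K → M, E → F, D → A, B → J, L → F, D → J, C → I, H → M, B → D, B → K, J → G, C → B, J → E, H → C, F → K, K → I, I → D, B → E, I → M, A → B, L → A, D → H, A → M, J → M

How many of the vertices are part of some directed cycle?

10

A vertex is on a directed cycle iff it belongs to a strongly connected component of size ≥ 2 (or has a self-loop).
The vertices on cycles are {A, B, C, D, E, F, H, I, J, K} — 10 in total.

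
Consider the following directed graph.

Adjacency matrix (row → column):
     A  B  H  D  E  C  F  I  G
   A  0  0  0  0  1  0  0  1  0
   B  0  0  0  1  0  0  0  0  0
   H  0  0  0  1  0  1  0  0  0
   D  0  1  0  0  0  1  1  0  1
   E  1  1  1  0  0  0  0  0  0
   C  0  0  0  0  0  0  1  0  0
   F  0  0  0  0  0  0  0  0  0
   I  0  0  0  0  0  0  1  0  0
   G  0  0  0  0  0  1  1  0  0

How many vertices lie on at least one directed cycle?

4

A vertex is on a directed cycle iff it belongs to a strongly connected component of size ≥ 2 (or has a self-loop).
The vertices on cycles are {A, B, D, E} — 4 in total.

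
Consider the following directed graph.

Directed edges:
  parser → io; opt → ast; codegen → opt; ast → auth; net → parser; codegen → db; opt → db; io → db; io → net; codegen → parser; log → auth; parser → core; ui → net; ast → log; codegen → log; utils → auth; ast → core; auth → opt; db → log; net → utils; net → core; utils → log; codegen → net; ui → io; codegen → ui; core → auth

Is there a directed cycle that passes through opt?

opt is on a cycle iff opt can reach itself via ≥1 edge.
opt → ast → auth → opt — yes.

Yes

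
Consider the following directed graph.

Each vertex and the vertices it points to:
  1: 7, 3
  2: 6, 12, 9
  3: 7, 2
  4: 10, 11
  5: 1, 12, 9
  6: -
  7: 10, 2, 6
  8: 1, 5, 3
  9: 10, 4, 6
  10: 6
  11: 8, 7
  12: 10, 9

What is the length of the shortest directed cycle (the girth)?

5

For each vertex v, BFS finds the shortest path from v back to v.
The shortest such closed walk is 4 → 11 → 7 → 2 → 9 → 4, length 5.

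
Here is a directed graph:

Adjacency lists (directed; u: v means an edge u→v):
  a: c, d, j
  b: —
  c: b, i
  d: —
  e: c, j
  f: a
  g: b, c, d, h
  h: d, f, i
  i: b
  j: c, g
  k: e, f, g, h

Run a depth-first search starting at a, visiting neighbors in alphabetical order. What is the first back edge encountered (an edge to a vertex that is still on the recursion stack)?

f->a

DFS from a (visiting neighbors in alphabetical order); mark gray on enter, black on exit:
a gray
  c gray
    b gray
    b black
    i gray
      i→b: b black — skip
    i black
  c black
  d gray
  d black
  j gray
    j→c: c black — skip
    g gray
      g→b: b black — skip
      g→c: c black — skip
      g→d: d black — skip
      h gray
        h→d: d black — skip
        f gray
          f→a: a is gray → back edge
First back edge: f → a.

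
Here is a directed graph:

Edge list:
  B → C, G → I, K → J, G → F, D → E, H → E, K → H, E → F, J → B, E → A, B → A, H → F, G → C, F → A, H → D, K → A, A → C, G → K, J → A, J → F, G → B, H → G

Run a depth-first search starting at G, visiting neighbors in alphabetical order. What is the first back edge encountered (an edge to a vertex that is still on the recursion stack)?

DFS from G (visiting neighbors in alphabetical order); mark gray on enter, black on exit:
G gray
  B gray
    A gray
      C gray
      C black
    A black
    B→C: C black — skip
  B black
  G→C: C black — skip
  F gray
    F→A: A black — skip
  F black
  I gray
  I black
  K gray
    K→A: A black — skip
    H gray
      D gray
        E gray
          E→A: A black — skip
          E→F: F black — skip
        E black
      D black
      H→E: E black — skip
      H→F: F black — skip
      H→G: G is gray → back edge
First back edge: H → G.

H→G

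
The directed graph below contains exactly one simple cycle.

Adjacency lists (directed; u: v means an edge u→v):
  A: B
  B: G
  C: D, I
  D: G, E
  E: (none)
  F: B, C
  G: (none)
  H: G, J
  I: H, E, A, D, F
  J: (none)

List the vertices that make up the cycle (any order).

C, F, I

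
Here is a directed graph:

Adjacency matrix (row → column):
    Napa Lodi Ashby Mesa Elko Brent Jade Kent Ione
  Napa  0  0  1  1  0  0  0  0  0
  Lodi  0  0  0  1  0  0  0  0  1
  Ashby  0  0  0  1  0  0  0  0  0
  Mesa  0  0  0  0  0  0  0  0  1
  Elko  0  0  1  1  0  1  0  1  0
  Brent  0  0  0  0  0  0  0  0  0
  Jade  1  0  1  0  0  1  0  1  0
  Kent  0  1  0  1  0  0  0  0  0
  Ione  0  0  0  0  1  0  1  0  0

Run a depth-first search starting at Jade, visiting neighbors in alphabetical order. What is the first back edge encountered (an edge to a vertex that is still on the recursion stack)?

DFS from Jade (visiting neighbors in alphabetical order); mark gray on enter, black on exit:
Jade gray
  Ashby gray
    Mesa gray
      Ione gray
        Elko gray
          Elko→Ashby: Ashby is gray → back edge
First back edge: Elko → Ashby.

Elko→Ashby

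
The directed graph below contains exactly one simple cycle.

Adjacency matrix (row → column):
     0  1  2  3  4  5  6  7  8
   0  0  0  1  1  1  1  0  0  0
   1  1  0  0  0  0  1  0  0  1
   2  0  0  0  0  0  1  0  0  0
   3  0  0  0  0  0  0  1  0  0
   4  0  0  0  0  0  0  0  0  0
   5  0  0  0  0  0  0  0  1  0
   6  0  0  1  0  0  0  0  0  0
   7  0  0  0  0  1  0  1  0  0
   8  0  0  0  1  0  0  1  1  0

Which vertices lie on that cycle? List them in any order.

2, 5, 6, 7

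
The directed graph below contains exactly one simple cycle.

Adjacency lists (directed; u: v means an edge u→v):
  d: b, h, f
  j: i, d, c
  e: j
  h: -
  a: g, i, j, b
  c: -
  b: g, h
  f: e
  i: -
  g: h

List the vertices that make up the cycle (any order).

DFS with gray/black marking from j:
j gray
  i gray
  i black
  d gray
    b gray
      g gray
        h gray
        h black
      g black
      b→h: h black — skip
    b black
    d→h: h black — skip
    f gray
      e gray
        e→j: j is gray → back edge
Back edge closes the cycle j → d → f → e → j; its vertices are {d, e, f, j}.

d, e, f, j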